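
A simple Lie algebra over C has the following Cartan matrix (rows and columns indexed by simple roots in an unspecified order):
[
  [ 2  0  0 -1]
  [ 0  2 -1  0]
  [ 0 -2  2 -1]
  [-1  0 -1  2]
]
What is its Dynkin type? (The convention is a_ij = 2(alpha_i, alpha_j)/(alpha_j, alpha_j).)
B_4 (so(9))

The matrix has rank 4 with 2's on the diagonal. Reading the off-diagonal entries as Dynkin edges (a single edge where a_ij = a_ji = -1; a double or triple edge where a_ij * a_ji = 2 or 3), the diagram is a chain of 4 nodes with a double edge at one end; the terminal node there is the unique short simple root (B_4). One simple-root ordering that puts it in standard form is (alpha_1, alpha_4, alpha_3, alpha_2). So the algebra is type B_4, i.e. so(9).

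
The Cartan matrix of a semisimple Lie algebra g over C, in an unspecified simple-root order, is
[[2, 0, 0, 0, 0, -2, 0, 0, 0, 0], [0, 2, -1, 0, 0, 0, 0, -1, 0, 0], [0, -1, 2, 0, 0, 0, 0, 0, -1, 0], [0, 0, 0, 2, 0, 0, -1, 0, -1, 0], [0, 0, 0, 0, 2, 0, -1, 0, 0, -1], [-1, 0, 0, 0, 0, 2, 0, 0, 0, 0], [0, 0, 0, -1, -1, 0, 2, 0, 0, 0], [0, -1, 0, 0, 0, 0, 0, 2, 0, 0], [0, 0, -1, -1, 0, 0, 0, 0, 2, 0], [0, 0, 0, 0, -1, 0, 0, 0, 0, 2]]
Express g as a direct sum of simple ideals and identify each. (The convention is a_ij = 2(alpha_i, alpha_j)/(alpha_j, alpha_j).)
The diagram associated to this matrix has two connected components: the simple roots {alpha_2, alpha_3, alpha_4, alpha_5, alpha_7, alpha_8, alpha_9, alpha_10} form a chain of 8 nodes with single edges (A_8), and {alpha_1, alpha_6} form a chain of 2 nodes with a double edge at one end; the terminal node there is the unique short simple root (B_2). A semisimple Lie algebra decomposes uniquely as the direct sum of simple ideals, one per connected component of its Dynkin diagram, so g ≅ A_8 ⊕ B_2 (dimension 80 + 10 = 90).

A_8 + B_2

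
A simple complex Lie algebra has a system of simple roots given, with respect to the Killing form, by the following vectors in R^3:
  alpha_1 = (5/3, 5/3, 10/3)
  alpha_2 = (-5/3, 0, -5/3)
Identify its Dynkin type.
Compute the Cartan integers a_ij = 2(alpha_i, alpha_j)/(alpha_j, alpha_j); the resulting 2x2 Cartan matrix is
[[2, -3], [-1, 2]].
The roots have two lengths (squared-length ratio 3:1); the short ones are alpha_{2}. The associated Dynkin diagram is two nodes joined by a triple edge (G_2), so the type is G_2.

type G_2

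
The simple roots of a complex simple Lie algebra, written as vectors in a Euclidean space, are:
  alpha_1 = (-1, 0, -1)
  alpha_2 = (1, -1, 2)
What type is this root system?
Compute the Cartan integers a_ij = 2(alpha_i, alpha_j)/(alpha_j, alpha_j); the resulting 2x2 Cartan matrix is
[[2, -1], [-3, 2]].
The roots have two lengths (squared-length ratio 3:1); the short ones are alpha_{1}. The associated Dynkin diagram is two nodes joined by a triple edge (G_2), so the type is G_2.

G_2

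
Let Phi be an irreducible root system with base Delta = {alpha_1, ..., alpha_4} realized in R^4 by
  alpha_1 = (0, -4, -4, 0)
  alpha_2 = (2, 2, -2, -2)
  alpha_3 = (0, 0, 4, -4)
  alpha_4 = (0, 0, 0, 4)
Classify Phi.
F_4

Compute the Cartan integers a_ij = 2(alpha_i, alpha_j)/(alpha_j, alpha_j); the resulting 4x4 Cartan matrix is
[[2, 0, -1, 0], [0, 2, 0, -1], [-1, 0, 2, -2], [0, -1, -1, 2]].
The roots have two lengths (squared-length ratio 2:1); the short ones are alpha_{2,4}. The associated Dynkin diagram is a chain of 4 nodes with a double edge between the middle two (F_4), so the type is F_4.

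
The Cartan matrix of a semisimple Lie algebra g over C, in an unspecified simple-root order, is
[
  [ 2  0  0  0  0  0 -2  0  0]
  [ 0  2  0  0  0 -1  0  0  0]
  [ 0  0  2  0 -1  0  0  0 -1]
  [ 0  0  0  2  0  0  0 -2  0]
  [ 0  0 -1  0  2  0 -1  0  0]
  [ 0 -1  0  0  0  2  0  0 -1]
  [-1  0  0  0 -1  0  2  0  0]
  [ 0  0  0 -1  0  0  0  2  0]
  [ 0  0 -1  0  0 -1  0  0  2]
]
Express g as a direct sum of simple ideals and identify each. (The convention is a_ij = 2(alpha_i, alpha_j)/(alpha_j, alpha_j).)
The diagram associated to this matrix has two connected components: the simple roots {alpha_4, alpha_8} form a chain of 2 nodes with a double edge at one end; the terminal node there is the unique short simple root (B_2), and {alpha_1, alpha_2, alpha_3, alpha_5, alpha_6, alpha_7, alpha_9} form a chain of 7 nodes with a double edge at one end; the terminal node there is the unique long simple root (C_7). A semisimple Lie algebra decomposes uniquely as the direct sum of simple ideals, one per connected component of its Dynkin diagram, so g ≅ B_2 ⊕ C_7 (dimension 10 + 105 = 115).

B_2 ⊕ C_7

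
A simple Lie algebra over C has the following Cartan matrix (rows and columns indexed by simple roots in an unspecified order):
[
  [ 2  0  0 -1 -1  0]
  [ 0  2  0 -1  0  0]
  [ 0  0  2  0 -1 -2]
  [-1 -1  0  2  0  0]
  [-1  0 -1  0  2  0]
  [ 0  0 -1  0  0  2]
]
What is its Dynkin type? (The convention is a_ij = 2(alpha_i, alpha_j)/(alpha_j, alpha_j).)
type B_6

The matrix has rank 6 with 2's on the diagonal. Reading the off-diagonal entries as Dynkin edges (a single edge where a_ij = a_ji = -1; a double or triple edge where a_ij * a_ji = 2 or 3), the diagram is a chain of 6 nodes with a double edge at one end; the terminal node there is the unique short simple root (B_6). One simple-root ordering that puts it in standard form is (alpha_2, alpha_4, alpha_1, alpha_5, alpha_3, alpha_6). So the algebra is type B_6, i.e. so(13).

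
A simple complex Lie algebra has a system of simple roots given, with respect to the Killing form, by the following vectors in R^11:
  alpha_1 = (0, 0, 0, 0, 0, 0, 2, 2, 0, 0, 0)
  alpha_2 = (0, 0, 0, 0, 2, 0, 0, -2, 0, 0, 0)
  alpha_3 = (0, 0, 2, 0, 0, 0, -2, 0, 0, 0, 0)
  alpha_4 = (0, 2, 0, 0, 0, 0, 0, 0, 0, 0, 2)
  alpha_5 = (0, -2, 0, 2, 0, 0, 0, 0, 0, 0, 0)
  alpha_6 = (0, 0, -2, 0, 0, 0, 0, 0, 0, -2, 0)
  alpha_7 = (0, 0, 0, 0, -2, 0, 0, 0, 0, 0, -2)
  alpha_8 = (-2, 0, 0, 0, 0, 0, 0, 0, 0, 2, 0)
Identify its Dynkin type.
Compute the Cartan integers a_ij = 2(alpha_i, alpha_j)/(alpha_j, alpha_j); the resulting 8x8 Cartan matrix is
[[2, -1, -1, 0, 0, 0, 0, 0], [-1, 2, 0, 0, 0, 0, -1, 0], [-1, 0, 2, 0, 0, -1, 0, 0], [0, 0, 0, 2, -1, 0, -1, 0], [0, 0, 0, -1, 2, 0, 0, 0], [0, 0, -1, 0, 0, 2, 0, -1], [0, -1, 0, -1, 0, 0, 2, 0], [0, 0, 0, 0, 0, -1, 0, 2]].
All simple roots have the same length, so the diagram is simply laced. The associated Dynkin diagram is a chain of 8 nodes with single edges (A_8), so the type is A_8 (the algebra sl(9)).

A_8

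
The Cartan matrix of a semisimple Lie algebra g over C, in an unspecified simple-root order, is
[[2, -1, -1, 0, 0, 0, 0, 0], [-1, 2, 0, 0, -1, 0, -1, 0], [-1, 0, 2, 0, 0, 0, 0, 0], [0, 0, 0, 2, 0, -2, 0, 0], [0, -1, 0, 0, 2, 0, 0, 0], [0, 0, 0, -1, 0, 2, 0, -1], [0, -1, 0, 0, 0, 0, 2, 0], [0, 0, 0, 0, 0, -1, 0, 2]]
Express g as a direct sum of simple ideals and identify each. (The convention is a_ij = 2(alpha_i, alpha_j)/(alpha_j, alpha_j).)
C_3 (sp(6)) + D_5 (so(10))

The diagram associated to this matrix has two connected components: the simple roots {alpha_4, alpha_6, alpha_8} form a chain of 3 nodes with a double edge at one end; the terminal node there is the unique long simple root (C_3), and {alpha_1, alpha_2, alpha_3, alpha_5, alpha_7} form a chain of 3 nodes with a fork of two nodes at one end (D_5). A semisimple Lie algebra decomposes uniquely as the direct sum of simple ideals, one per connected component of its Dynkin diagram, so g ≅ C_3 ⊕ D_5 (dimension 21 + 45 = 66).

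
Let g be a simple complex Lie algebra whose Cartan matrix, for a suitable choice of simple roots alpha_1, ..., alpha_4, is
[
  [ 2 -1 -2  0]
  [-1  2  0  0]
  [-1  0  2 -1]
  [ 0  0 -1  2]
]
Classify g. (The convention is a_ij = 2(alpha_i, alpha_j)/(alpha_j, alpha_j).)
The matrix has rank 4 with 2's on the diagonal. Reading the off-diagonal entries as Dynkin edges (a single edge where a_ij = a_ji = -1; a double or triple edge where a_ij * a_ji = 2 or 3), the diagram is a chain of 4 nodes with a double edge between the middle two (F_4). One simple-root ordering that puts it in standard form is (alpha_2, alpha_1, alpha_3, alpha_4). So the algebra is type F_4.

F_4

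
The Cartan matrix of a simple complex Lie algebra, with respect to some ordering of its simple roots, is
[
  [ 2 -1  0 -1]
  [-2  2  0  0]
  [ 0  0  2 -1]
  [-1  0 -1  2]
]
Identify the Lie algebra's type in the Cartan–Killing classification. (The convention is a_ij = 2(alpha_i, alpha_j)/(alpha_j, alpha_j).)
The matrix has rank 4 with 2's on the diagonal. Reading the off-diagonal entries as Dynkin edges (a single edge where a_ij = a_ji = -1; a double or triple edge where a_ij * a_ji = 2 or 3), the diagram is a chain of 4 nodes with a double edge at one end; the terminal node there is the unique long simple root (C_4). One simple-root ordering that puts it in standard form is (alpha_3, alpha_4, alpha_1, alpha_2). So the algebra is type C_4, i.e. sp(8).

C_4 (sp(8))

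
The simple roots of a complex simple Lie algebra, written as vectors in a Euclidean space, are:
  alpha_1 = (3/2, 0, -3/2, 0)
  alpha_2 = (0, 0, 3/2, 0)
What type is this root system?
Compute the Cartan integers a_ij = 2(alpha_i, alpha_j)/(alpha_j, alpha_j); the resulting 2x2 Cartan matrix is
[[2, -2], [-1, 2]].
The roots have two lengths (squared-length ratio 2:1); the short ones are alpha_{2}. The associated Dynkin diagram is a chain of 2 nodes with a double edge at one end; the terminal node there is the unique short simple root (B_2), so the type is B_2 (the algebra so(5)).

B_2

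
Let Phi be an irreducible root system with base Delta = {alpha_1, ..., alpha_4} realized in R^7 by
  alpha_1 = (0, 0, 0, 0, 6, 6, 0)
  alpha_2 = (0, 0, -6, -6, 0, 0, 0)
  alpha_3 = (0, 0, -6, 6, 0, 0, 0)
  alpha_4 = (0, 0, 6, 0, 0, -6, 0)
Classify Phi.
type D_4

Compute the Cartan integers a_ij = 2(alpha_i, alpha_j)/(alpha_j, alpha_j); the resulting 4x4 Cartan matrix is
[[2, 0, 0, -1], [0, 2, 0, -1], [0, 0, 2, -1], [-1, -1, -1, 2]].
All simple roots have the same length, so the diagram is simply laced. The associated Dynkin diagram is a chain of 2 nodes with a fork of two nodes at one end (D_4), so the type is D_4 (the algebra so(8)).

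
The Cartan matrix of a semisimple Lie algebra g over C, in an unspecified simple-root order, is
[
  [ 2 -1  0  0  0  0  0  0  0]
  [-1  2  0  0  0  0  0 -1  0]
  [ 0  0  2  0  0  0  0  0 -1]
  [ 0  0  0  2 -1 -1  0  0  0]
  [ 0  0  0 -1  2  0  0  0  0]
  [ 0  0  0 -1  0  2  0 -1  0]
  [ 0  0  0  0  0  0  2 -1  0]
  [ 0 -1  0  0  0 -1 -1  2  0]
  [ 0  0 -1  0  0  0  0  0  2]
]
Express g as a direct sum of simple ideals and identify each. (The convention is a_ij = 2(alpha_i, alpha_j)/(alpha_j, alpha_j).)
The diagram associated to this matrix has two connected components: the simple roots {alpha_3, alpha_9} form a chain of 2 nodes with single edges (A_2), and {alpha_1, alpha_2, alpha_4, alpha_5, alpha_6, alpha_7, alpha_8} form a chain of 6 nodes with one extra node attached to the third node from one end (E_7). A semisimple Lie algebra decomposes uniquely as the direct sum of simple ideals, one per connected component of its Dynkin diagram, so g ≅ A_2 ⊕ E_7 (dimension 8 + 133 = 141).

type A_2 + type E_7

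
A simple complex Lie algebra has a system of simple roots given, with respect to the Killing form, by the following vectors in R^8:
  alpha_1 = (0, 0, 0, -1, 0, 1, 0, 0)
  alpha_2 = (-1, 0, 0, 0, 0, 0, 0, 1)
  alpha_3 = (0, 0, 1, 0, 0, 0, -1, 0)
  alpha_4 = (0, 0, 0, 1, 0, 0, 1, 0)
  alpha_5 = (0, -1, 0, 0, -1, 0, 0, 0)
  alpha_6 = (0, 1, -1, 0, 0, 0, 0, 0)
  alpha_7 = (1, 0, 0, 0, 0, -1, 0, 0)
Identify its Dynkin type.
A7

Compute the Cartan integers a_ij = 2(alpha_i, alpha_j)/(alpha_j, alpha_j); the resulting 7x7 Cartan matrix is
[[2, 0, 0, -1, 0, 0, -1], [0, 2, 0, 0, 0, 0, -1], [0, 0, 2, -1, 0, -1, 0], [-1, 0, -1, 2, 0, 0, 0], [0, 0, 0, 0, 2, -1, 0], [0, 0, -1, 0, -1, 2, 0], [-1, -1, 0, 0, 0, 0, 2]].
All simple roots have the same length, so the diagram is simply laced. The associated Dynkin diagram is a chain of 7 nodes with single edges (A_7), so the type is A_7 (the algebra sl(8)).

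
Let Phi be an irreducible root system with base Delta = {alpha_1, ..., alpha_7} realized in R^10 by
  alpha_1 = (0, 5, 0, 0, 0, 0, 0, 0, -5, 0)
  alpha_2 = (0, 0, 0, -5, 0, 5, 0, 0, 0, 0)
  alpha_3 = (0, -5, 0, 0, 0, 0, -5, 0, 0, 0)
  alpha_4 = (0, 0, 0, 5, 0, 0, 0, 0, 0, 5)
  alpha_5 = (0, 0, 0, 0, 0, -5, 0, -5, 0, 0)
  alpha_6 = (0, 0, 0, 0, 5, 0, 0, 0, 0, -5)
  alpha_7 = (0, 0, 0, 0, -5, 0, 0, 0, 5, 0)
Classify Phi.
A_7

Compute the Cartan integers a_ij = 2(alpha_i, alpha_j)/(alpha_j, alpha_j); the resulting 7x7 Cartan matrix is
[[2, 0, -1, 0, 0, 0, -1], [0, 2, 0, -1, -1, 0, 0], [-1, 0, 2, 0, 0, 0, 0], [0, -1, 0, 2, 0, -1, 0], [0, -1, 0, 0, 2, 0, 0], [0, 0, 0, -1, 0, 2, -1], [-1, 0, 0, 0, 0, -1, 2]].
All simple roots have the same length, so the diagram is simply laced. The associated Dynkin diagram is a chain of 7 nodes with single edges (A_7), so the type is A_7 (the algebra sl(8)).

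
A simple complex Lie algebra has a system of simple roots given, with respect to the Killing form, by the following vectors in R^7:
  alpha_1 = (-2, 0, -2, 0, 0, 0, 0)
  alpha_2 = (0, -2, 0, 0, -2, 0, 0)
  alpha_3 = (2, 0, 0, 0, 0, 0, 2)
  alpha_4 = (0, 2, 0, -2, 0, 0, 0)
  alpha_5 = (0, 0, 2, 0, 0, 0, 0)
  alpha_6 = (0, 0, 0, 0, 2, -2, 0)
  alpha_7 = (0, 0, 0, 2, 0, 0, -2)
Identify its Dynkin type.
B_7

Compute the Cartan integers a_ij = 2(alpha_i, alpha_j)/(alpha_j, alpha_j); the resulting 7x7 Cartan matrix is
[[2, 0, -1, 0, -2, 0, 0], [0, 2, 0, -1, 0, -1, 0], [-1, 0, 2, 0, 0, 0, -1], [0, -1, 0, 2, 0, 0, -1], [-1, 0, 0, 0, 2, 0, 0], [0, -1, 0, 0, 0, 2, 0], [0, 0, -1, -1, 0, 0, 2]].
The roots have two lengths (squared-length ratio 2:1); the short ones are alpha_{5}. The associated Dynkin diagram is a chain of 7 nodes with a double edge at one end; the terminal node there is the unique short simple root (B_7), so the type is B_7 (the algebra so(15)).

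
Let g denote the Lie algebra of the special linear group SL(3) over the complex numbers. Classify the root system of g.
A_2 (sl(3))

This is sl(3), which has dimension 3^2 - 1 = 8 and rank 3 - 1 = 2 (a Cartan subalgebra is the diagonal traceless matrices). In the classification of classical Lie algebras, the special linear algebra sl(n+1) has type A_n; here n = 2, so the Dynkin diagram is a chain of 2 nodes with single edges (A_2). Hence the type is A_2.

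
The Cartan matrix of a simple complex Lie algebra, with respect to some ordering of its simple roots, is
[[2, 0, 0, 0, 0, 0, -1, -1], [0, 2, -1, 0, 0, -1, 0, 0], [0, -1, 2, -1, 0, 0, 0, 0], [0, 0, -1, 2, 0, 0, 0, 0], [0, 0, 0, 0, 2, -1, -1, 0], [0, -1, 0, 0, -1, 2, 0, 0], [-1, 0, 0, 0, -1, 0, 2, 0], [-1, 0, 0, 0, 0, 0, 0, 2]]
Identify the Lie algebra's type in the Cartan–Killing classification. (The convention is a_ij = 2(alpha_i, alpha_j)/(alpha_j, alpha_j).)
A_8 (sl(9))

The matrix has rank 8 with 2's on the diagonal. Reading the off-diagonal entries as Dynkin edges (a single edge where a_ij = a_ji = -1; a double or triple edge where a_ij * a_ji = 2 or 3), the diagram is a chain of 8 nodes with single edges (A_8). One simple-root ordering that puts it in standard form is (alpha_8, alpha_1, alpha_7, alpha_5, alpha_6, alpha_2, alpha_3, alpha_4). So the algebra is type A_8, i.e. sl(9).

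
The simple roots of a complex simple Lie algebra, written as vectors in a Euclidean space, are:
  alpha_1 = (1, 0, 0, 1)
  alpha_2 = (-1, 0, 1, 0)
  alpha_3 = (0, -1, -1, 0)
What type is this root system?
A3

Compute the Cartan integers a_ij = 2(alpha_i, alpha_j)/(alpha_j, alpha_j); the resulting 3x3 Cartan matrix is
[[2, -1, 0], [-1, 2, -1], [0, -1, 2]].
All simple roots have the same length, so the diagram is simply laced. The associated Dynkin diagram is a chain of 3 nodes with single edges (A_3), so the type is A_3 (the algebra sl(4)).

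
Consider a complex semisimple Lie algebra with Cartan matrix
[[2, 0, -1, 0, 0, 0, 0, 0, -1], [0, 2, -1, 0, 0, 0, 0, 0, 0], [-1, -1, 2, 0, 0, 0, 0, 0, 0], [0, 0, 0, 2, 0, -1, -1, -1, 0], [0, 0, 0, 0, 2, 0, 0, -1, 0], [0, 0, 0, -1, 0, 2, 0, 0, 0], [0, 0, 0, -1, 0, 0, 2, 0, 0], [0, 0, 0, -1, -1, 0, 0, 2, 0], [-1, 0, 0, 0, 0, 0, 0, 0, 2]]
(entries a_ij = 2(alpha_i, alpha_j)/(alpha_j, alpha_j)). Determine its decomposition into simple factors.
A_4 ⊕ D_5

The diagram associated to this matrix has two connected components: the simple roots {alpha_1, alpha_2, alpha_3, alpha_9} form a chain of 4 nodes with single edges (A_4), and {alpha_4, alpha_5, alpha_6, alpha_7, alpha_8} form a chain of 3 nodes with a fork of two nodes at one end (D_5). A semisimple Lie algebra decomposes uniquely as the direct sum of simple ideals, one per connected component of its Dynkin diagram, so g ≅ A_4 ⊕ D_5 (dimension 24 + 45 = 69).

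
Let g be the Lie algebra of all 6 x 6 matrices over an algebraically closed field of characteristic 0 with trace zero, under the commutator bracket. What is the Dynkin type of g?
type A_5

This is sl(6), which has dimension 6^2 - 1 = 35 and rank 6 - 1 = 5 (a Cartan subalgebra is the diagonal traceless matrices). In the classification of classical Lie algebras, the special linear algebra sl(n+1) has type A_n; here n = 5, so the Dynkin diagram is a chain of 5 nodes with single edges (A_5). Hence the type is A_5.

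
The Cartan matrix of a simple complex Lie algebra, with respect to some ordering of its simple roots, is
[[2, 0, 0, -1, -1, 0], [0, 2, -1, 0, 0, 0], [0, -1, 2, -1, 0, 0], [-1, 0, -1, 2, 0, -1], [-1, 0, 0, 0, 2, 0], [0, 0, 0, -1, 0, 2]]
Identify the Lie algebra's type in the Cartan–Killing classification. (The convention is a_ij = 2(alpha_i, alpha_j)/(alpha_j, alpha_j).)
E_6

The matrix has rank 6 with 2's on the diagonal. Reading the off-diagonal entries as Dynkin edges (a single edge where a_ij = a_ji = -1; a double or triple edge where a_ij * a_ji = 2 or 3), the diagram is a chain of 5 nodes with one extra node attached to the third node from one end (E_6). One simple-root ordering that puts it in standard form is (alpha_2, alpha_6, alpha_3, alpha_4, alpha_1, alpha_5). So the algebra is type E_6.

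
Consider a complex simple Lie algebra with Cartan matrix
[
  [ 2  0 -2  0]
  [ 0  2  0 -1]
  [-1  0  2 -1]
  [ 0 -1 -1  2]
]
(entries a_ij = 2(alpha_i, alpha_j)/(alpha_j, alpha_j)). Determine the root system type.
The matrix has rank 4 with 2's on the diagonal. Reading the off-diagonal entries as Dynkin edges (a single edge where a_ij = a_ji = -1; a double or triple edge where a_ij * a_ji = 2 or 3), the diagram is a chain of 4 nodes with a double edge at one end; the terminal node there is the unique long simple root (C_4). One simple-root ordering that puts it in standard form is (alpha_2, alpha_4, alpha_3, alpha_1). So the algebra is type C_4, i.e. sp(8).

C_4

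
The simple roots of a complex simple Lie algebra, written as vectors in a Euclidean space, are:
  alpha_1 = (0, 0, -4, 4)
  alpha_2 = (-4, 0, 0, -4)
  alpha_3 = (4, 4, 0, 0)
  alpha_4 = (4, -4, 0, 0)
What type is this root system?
type D_4

Compute the Cartan integers a_ij = 2(alpha_i, alpha_j)/(alpha_j, alpha_j); the resulting 4x4 Cartan matrix is
[[2, -1, 0, 0], [-1, 2, -1, -1], [0, -1, 2, 0], [0, -1, 0, 2]].
All simple roots have the same length, so the diagram is simply laced. The associated Dynkin diagram is a chain of 2 nodes with a fork of two nodes at one end (D_4), so the type is D_4 (the algebra so(8)).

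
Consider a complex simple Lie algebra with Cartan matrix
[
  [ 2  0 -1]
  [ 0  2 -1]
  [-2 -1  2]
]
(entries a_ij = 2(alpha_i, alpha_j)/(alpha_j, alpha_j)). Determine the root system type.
The matrix has rank 3 with 2's on the diagonal. Reading the off-diagonal entries as Dynkin edges (a single edge where a_ij = a_ji = -1; a double or triple edge where a_ij * a_ji = 2 or 3), the diagram is a chain of 3 nodes with a double edge at one end; the terminal node there is the unique short simple root (B_3). One simple-root ordering that puts it in standard form is (alpha_2, alpha_3, alpha_1). So the algebra is type B_3, i.e. so(7).

B3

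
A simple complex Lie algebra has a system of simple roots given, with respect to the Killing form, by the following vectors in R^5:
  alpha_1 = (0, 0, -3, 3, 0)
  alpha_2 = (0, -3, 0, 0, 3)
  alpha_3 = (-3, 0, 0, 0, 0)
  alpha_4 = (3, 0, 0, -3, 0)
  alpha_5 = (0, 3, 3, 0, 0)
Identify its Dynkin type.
Compute the Cartan integers a_ij = 2(alpha_i, alpha_j)/(alpha_j, alpha_j); the resulting 5x5 Cartan matrix is
[[2, 0, 0, -1, -1], [0, 2, 0, 0, -1], [0, 0, 2, -1, 0], [-1, 0, -2, 2, 0], [-1, -1, 0, 0, 2]].
The roots have two lengths (squared-length ratio 2:1); the short ones are alpha_{3}. The associated Dynkin diagram is a chain of 5 nodes with a double edge at one end; the terminal node there is the unique short simple root (B_5), so the type is B_5 (the algebra so(11)).

B5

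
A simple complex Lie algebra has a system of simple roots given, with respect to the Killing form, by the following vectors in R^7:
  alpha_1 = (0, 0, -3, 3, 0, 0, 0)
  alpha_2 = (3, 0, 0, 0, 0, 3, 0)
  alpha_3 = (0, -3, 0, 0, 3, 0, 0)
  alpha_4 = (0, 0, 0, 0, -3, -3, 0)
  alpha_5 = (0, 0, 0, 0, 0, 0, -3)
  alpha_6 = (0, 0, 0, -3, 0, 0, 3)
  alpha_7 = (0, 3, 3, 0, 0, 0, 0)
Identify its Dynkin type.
B7

Compute the Cartan integers a_ij = 2(alpha_i, alpha_j)/(alpha_j, alpha_j); the resulting 7x7 Cartan matrix is
[[2, 0, 0, 0, 0, -1, -1], [0, 2, 0, -1, 0, 0, 0], [0, 0, 2, -1, 0, 0, -1], [0, -1, -1, 2, 0, 0, 0], [0, 0, 0, 0, 2, -1, 0], [-1, 0, 0, 0, -2, 2, 0], [-1, 0, -1, 0, 0, 0, 2]].
The roots have two lengths (squared-length ratio 2:1); the short ones are alpha_{5}. The associated Dynkin diagram is a chain of 7 nodes with a double edge at one end; the terminal node there is the unique short simple root (B_7), so the type is B_7 (the algebra so(15)).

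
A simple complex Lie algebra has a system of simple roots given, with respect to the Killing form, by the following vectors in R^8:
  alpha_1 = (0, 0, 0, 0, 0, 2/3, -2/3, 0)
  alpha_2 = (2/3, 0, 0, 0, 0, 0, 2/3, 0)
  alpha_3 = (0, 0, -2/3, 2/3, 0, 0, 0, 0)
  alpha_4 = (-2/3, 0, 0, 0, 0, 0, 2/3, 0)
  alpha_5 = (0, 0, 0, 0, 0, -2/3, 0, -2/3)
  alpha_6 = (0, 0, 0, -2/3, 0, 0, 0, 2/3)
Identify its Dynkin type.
D_6

Compute the Cartan integers a_ij = 2(alpha_i, alpha_j)/(alpha_j, alpha_j); the resulting 6x6 Cartan matrix is
[[2, -1, 0, -1, -1, 0], [-1, 2, 0, 0, 0, 0], [0, 0, 2, 0, 0, -1], [-1, 0, 0, 2, 0, 0], [-1, 0, 0, 0, 2, -1], [0, 0, -1, 0, -1, 2]].
All simple roots have the same length, so the diagram is simply laced. The associated Dynkin diagram is a chain of 4 nodes with a fork of two nodes at one end (D_6), so the type is D_6 (the algebra so(12)).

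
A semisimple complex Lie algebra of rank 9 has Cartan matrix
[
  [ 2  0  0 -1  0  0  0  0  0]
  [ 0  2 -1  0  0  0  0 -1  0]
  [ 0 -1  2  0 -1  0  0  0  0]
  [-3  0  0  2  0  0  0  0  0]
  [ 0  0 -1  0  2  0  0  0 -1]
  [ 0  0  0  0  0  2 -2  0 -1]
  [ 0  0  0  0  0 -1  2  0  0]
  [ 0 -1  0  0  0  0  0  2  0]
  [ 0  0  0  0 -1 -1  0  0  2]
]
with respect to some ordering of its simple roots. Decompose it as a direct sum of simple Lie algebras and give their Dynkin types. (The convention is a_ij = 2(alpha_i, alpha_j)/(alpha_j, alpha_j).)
B_7 (so(15)) + G_2

The diagram associated to this matrix has two connected components: the simple roots {alpha_2, alpha_3, alpha_5, alpha_6, alpha_7, alpha_8, alpha_9} form a chain of 7 nodes with a double edge at one end; the terminal node there is the unique short simple root (B_7), and {alpha_1, alpha_4} form two nodes joined by a triple edge (G_2). A semisimple Lie algebra decomposes uniquely as the direct sum of simple ideals, one per connected component of its Dynkin diagram, so g ≅ B_7 ⊕ G_2 (dimension 105 + 14 = 119).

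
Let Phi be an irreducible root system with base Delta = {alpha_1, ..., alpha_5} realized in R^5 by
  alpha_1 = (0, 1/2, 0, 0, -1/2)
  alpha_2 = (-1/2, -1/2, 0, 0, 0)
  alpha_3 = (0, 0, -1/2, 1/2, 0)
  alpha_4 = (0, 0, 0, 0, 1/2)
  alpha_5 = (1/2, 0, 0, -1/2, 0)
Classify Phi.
Compute the Cartan integers a_ij = 2(alpha_i, alpha_j)/(alpha_j, alpha_j); the resulting 5x5 Cartan matrix is
[[2, -1, 0, -2, 0], [-1, 2, 0, 0, -1], [0, 0, 2, 0, -1], [-1, 0, 0, 2, 0], [0, -1, -1, 0, 2]].
The roots have two lengths (squared-length ratio 2:1); the short ones are alpha_{4}. The associated Dynkin diagram is a chain of 5 nodes with a double edge at one end; the terminal node there is the unique short simple root (B_5), so the type is B_5 (the algebra so(11)).

B_5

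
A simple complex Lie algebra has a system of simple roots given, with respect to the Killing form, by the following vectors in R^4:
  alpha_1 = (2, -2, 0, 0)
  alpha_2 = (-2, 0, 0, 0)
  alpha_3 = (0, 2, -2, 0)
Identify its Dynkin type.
Compute the Cartan integers a_ij = 2(alpha_i, alpha_j)/(alpha_j, alpha_j); the resulting 3x3 Cartan matrix is
[[2, -2, -1], [-1, 2, 0], [-1, 0, 2]].
The roots have two lengths (squared-length ratio 2:1); the short ones are alpha_{2}. The associated Dynkin diagram is a chain of 3 nodes with a double edge at one end; the terminal node there is the unique short simple root (B_3), so the type is B_3 (the algebra so(7)).

B_3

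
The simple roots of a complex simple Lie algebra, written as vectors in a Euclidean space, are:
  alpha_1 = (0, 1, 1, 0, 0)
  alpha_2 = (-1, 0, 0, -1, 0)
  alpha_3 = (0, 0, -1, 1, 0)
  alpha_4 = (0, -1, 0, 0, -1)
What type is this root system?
type A_4

Compute the Cartan integers a_ij = 2(alpha_i, alpha_j)/(alpha_j, alpha_j); the resulting 4x4 Cartan matrix is
[[2, 0, -1, -1], [0, 2, -1, 0], [-1, -1, 2, 0], [-1, 0, 0, 2]].
All simple roots have the same length, so the diagram is simply laced. The associated Dynkin diagram is a chain of 4 nodes with single edges (A_4), so the type is A_4 (the algebra sl(5)).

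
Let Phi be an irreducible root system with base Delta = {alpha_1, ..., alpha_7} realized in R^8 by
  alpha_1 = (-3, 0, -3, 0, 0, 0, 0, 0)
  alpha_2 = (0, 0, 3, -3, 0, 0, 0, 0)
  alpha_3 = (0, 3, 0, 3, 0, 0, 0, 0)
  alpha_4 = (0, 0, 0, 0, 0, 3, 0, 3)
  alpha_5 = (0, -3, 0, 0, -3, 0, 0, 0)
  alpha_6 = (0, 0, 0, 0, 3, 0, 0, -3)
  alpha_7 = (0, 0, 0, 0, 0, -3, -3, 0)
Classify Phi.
Compute the Cartan integers a_ij = 2(alpha_i, alpha_j)/(alpha_j, alpha_j); the resulting 7x7 Cartan matrix is
[[2, -1, 0, 0, 0, 0, 0], [-1, 2, -1, 0, 0, 0, 0], [0, -1, 2, 0, -1, 0, 0], [0, 0, 0, 2, 0, -1, -1], [0, 0, -1, 0, 2, -1, 0], [0, 0, 0, -1, -1, 2, 0], [0, 0, 0, -1, 0, 0, 2]].
All simple roots have the same length, so the diagram is simply laced. The associated Dynkin diagram is a chain of 7 nodes with single edges (A_7), so the type is A_7 (the algebra sl(8)).

A_7 (sl(8))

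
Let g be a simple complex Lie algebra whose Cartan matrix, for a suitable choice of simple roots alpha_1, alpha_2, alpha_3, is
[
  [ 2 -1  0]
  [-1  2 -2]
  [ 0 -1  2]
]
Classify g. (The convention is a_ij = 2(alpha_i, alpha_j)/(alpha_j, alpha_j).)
The matrix has rank 3 with 2's on the diagonal. Reading the off-diagonal entries as Dynkin edges (a single edge where a_ij = a_ji = -1; a double or triple edge where a_ij * a_ji = 2 or 3), the diagram is a chain of 3 nodes with a double edge at one end; the terminal node there is the unique short simple root (B_3). One simple-root ordering that puts it in standard form is (alpha_1, alpha_2, alpha_3). So the algebra is type B_3, i.e. so(7).

B3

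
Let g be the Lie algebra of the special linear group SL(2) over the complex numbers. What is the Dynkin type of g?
A1

This is sl(2), which has dimension 2^2 - 1 = 3 and rank 2 - 1 = 1 (a Cartan subalgebra is the diagonal traceless matrices). In the classification of classical Lie algebras, the special linear algebra sl(n+1) has type A_n; here n = 1, so the Dynkin diagram is a chain of 1 nodes with single edges (A_1). Hence the type is A_1.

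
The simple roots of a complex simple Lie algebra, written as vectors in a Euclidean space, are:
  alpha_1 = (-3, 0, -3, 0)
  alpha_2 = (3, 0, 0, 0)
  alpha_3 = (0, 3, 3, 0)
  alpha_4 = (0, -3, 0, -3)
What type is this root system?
Compute the Cartan integers a_ij = 2(alpha_i, alpha_j)/(alpha_j, alpha_j); the resulting 4x4 Cartan matrix is
[[2, -2, -1, 0], [-1, 2, 0, 0], [-1, 0, 2, -1], [0, 0, -1, 2]].
The roots have two lengths (squared-length ratio 2:1); the short ones are alpha_{2}. The associated Dynkin diagram is a chain of 4 nodes with a double edge at one end; the terminal node there is the unique short simple root (B_4), so the type is B_4 (the algebra so(9)).

B4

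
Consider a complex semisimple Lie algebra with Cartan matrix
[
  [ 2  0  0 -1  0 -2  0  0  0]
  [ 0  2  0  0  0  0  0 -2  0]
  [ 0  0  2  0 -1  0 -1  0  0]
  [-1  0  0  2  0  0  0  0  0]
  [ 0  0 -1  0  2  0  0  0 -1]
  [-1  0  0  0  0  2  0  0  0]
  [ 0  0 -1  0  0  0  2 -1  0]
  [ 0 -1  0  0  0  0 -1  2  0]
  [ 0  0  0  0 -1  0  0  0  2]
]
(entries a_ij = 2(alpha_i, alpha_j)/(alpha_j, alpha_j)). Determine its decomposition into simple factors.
B_3 ⊕ C_6

The diagram associated to this matrix has two connected components: the simple roots {alpha_1, alpha_4, alpha_6} form a chain of 3 nodes with a double edge at one end; the terminal node there is the unique short simple root (B_3), and {alpha_2, alpha_3, alpha_5, alpha_7, alpha_8, alpha_9} form a chain of 6 nodes with a double edge at one end; the terminal node there is the unique long simple root (C_6). A semisimple Lie algebra decomposes uniquely as the direct sum of simple ideals, one per connected component of its Dynkin diagram, so g ≅ B_3 ⊕ C_6 (dimension 21 + 78 = 99).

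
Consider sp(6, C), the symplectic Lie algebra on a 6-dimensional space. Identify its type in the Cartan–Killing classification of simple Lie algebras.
C_3

This is sp(6), which has dimension 6(6+1)/2 = 21 and rank 6/2 = 3. In the classification of classical Lie algebras, the symplectic algebra sp(2n) has type C_n; here n = 3, so the Dynkin diagram is a chain of 3 nodes with a double edge at one end; the terminal node there is the unique long simple root (C_3). Hence the type is C_3.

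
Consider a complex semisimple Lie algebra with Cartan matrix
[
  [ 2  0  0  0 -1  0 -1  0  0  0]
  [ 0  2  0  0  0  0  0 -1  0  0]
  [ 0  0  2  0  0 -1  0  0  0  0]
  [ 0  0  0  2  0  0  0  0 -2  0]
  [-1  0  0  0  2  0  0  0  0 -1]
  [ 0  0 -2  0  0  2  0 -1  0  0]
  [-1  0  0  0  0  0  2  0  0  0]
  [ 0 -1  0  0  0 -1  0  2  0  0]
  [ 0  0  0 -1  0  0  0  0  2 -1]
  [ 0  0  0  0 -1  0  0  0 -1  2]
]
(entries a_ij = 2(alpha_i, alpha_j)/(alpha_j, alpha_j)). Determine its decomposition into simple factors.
B_4 ⊕ C_6

The diagram associated to this matrix has two connected components: the simple roots {alpha_2, alpha_3, alpha_6, alpha_8} form a chain of 4 nodes with a double edge at one end; the terminal node there is the unique short simple root (B_4), and {alpha_1, alpha_4, alpha_5, alpha_7, alpha_9, alpha_10} form a chain of 6 nodes with a double edge at one end; the terminal node there is the unique long simple root (C_6). A semisimple Lie algebra decomposes uniquely as the direct sum of simple ideals, one per connected component of its Dynkin diagram, so g ≅ B_4 ⊕ C_6 (dimension 36 + 78 = 114).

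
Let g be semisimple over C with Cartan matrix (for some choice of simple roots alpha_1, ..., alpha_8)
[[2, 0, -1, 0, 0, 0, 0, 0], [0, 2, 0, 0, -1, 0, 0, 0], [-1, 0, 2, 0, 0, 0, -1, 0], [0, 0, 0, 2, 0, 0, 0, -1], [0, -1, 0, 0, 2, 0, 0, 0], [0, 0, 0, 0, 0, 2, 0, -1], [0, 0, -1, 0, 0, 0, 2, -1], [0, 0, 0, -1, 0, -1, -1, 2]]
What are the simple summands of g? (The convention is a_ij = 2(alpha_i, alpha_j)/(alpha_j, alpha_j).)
The diagram associated to this matrix has two connected components: the simple roots {alpha_2, alpha_5} form a chain of 2 nodes with single edges (A_2), and {alpha_1, alpha_3, alpha_4, alpha_6, alpha_7, alpha_8} form a chain of 4 nodes with a fork of two nodes at one end (D_6). A semisimple Lie algebra decomposes uniquely as the direct sum of simple ideals, one per connected component of its Dynkin diagram, so g ≅ A_2 ⊕ D_6 (dimension 8 + 66 = 74).

A2 ⊕ D6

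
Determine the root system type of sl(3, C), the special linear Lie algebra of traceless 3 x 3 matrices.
A_2 (sl(3))

This is sl(3), which has dimension 3^2 - 1 = 8 and rank 3 - 1 = 2 (a Cartan subalgebra is the diagonal traceless matrices). In the classification of classical Lie algebras, the special linear algebra sl(n+1) has type A_n; here n = 2, so the Dynkin diagram is a chain of 2 nodes with single edges (A_2). Hence the type is A_2.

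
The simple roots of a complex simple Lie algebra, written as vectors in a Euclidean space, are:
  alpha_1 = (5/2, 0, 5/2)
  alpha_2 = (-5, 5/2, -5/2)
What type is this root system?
G_2

Compute the Cartan integers a_ij = 2(alpha_i, alpha_j)/(alpha_j, alpha_j); the resulting 2x2 Cartan matrix is
[[2, -1], [-3, 2]].
The roots have two lengths (squared-length ratio 3:1); the short ones are alpha_{1}. The associated Dynkin diagram is two nodes joined by a triple edge (G_2), so the type is G_2.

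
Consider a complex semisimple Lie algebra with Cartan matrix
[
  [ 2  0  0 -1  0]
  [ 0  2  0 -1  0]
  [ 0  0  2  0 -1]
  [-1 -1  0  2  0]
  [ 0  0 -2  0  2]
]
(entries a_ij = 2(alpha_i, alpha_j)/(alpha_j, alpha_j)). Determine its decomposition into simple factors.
A_3 (sl(4)) + B_2 (so(5))

The diagram associated to this matrix has two connected components: the simple roots {alpha_1, alpha_2, alpha_4} form a chain of 3 nodes with single edges (A_3), and {alpha_3, alpha_5} form a chain of 2 nodes with a double edge at one end; the terminal node there is the unique short simple root (B_2). A semisimple Lie algebra decomposes uniquely as the direct sum of simple ideals, one per connected component of its Dynkin diagram, so g ≅ A_3 ⊕ B_2 (dimension 15 + 10 = 25).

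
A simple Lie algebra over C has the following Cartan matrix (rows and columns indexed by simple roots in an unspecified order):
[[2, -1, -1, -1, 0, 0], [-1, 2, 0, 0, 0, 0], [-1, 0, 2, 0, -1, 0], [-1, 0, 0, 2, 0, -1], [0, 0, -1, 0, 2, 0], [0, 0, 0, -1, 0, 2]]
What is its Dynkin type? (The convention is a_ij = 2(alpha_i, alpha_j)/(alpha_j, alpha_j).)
E_6

The matrix has rank 6 with 2's on the diagonal. Reading the off-diagonal entries as Dynkin edges (a single edge where a_ij = a_ji = -1; a double or triple edge where a_ij * a_ji = 2 or 3), the diagram is a chain of 5 nodes with one extra node attached to the third node from one end (E_6). One simple-root ordering that puts it in standard form is (alpha_5, alpha_2, alpha_3, alpha_1, alpha_4, alpha_6). So the algebra is type E_6.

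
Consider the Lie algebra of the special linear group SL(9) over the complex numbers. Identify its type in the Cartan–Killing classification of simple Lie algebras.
This is sl(9), which has dimension 9^2 - 1 = 80 and rank 9 - 1 = 8 (a Cartan subalgebra is the diagonal traceless matrices). In the classification of classical Lie algebras, the special linear algebra sl(n+1) has type A_n; here n = 8, so the Dynkin diagram is a chain of 8 nodes with single edges (A_8). Hence the type is A_8.

A_8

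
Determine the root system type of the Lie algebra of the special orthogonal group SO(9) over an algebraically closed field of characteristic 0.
This is so(9) with 9 odd, which has dimension 9(9-1)/2 = 36 and rank (9-1)/2 = 4. In the classification of classical Lie algebras, the orthogonal algebra so(2n+1) in an odd number of variables has type B_n; here n = 4, so the Dynkin diagram is a chain of 4 nodes with a double edge at one end; the terminal node there is the unique short simple root (B_4). Hence the type is B_4.

B_4 (so(9))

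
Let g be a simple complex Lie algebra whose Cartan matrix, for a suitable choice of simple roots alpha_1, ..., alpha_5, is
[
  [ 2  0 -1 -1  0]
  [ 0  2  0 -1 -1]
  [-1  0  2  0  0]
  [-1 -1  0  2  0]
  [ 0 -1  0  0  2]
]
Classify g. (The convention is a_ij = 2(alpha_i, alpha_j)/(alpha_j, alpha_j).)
A5

The matrix has rank 5 with 2's on the diagonal. Reading the off-diagonal entries as Dynkin edges (a single edge where a_ij = a_ji = -1; a double or triple edge where a_ij * a_ji = 2 or 3), the diagram is a chain of 5 nodes with single edges (A_5). One simple-root ordering that puts it in standard form is (alpha_3, alpha_1, alpha_4, alpha_2, alpha_5). So the algebra is type A_5, i.e. sl(6).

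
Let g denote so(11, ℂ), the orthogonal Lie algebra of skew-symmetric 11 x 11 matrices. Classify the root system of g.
This is so(11) with 11 odd, which has dimension 11(11-1)/2 = 55 and rank (11-1)/2 = 5. In the classification of classical Lie algebras, the orthogonal algebra so(2n+1) in an odd number of variables has type B_n; here n = 5, so the Dynkin diagram is a chain of 5 nodes with a double edge at one end; the terminal node there is the unique short simple root (B_5). Hence the type is B_5.

type B_5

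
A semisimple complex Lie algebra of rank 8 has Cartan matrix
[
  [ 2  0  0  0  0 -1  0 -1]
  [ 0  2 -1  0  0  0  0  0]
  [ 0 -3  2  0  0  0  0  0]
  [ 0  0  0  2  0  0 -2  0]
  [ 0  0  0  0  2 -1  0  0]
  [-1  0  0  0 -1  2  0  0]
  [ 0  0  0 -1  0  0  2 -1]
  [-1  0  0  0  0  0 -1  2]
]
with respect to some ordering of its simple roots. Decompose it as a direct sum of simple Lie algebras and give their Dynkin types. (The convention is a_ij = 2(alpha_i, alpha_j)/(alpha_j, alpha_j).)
The diagram associated to this matrix has two connected components: the simple roots {alpha_1, alpha_4, alpha_5, alpha_6, alpha_7, alpha_8} form a chain of 6 nodes with a double edge at one end; the terminal node there is the unique long simple root (C_6), and {alpha_2, alpha_3} form two nodes joined by a triple edge (G_2). A semisimple Lie algebra decomposes uniquely as the direct sum of simple ideals, one per connected component of its Dynkin diagram, so g ≅ C_6 ⊕ G_2 (dimension 78 + 14 = 92).

C6 ⊕ G2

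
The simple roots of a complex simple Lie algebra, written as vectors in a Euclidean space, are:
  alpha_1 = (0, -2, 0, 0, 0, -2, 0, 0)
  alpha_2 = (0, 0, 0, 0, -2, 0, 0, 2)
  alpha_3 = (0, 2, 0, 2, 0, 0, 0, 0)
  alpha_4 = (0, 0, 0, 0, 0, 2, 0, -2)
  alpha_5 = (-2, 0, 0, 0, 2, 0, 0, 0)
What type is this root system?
Compute the Cartan integers a_ij = 2(alpha_i, alpha_j)/(alpha_j, alpha_j); the resulting 5x5 Cartan matrix is
[[2, 0, -1, -1, 0], [0, 2, 0, -1, -1], [-1, 0, 2, 0, 0], [-1, -1, 0, 2, 0], [0, -1, 0, 0, 2]].
All simple roots have the same length, so the diagram is simply laced. The associated Dynkin diagram is a chain of 5 nodes with single edges (A_5), so the type is A_5 (the algebra sl(6)).

A5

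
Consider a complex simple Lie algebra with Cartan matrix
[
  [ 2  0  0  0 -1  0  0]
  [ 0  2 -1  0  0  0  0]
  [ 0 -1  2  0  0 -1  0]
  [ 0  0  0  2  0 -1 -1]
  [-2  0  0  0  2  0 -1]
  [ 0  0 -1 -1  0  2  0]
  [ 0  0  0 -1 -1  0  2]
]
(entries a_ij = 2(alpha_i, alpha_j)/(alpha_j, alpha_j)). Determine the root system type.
B7

The matrix has rank 7 with 2's on the diagonal. Reading the off-diagonal entries as Dynkin edges (a single edge where a_ij = a_ji = -1; a double or triple edge where a_ij * a_ji = 2 or 3), the diagram is a chain of 7 nodes with a double edge at one end; the terminal node there is the unique short simple root (B_7). One simple-root ordering that puts it in standard form is (alpha_2, alpha_3, alpha_6, alpha_4, alpha_7, alpha_5, alpha_1). So the algebra is type B_7, i.e. so(15).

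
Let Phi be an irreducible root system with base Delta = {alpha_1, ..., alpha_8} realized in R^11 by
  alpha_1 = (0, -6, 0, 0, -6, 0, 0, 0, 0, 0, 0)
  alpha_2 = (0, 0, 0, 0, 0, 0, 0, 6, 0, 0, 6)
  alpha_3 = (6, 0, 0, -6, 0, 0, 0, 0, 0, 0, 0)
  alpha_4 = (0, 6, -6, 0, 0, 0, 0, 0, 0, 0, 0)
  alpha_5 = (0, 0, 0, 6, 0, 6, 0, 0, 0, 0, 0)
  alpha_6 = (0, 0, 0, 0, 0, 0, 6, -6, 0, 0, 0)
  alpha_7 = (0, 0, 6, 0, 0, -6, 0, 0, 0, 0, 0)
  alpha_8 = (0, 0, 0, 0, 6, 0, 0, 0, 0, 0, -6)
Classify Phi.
A_8 (sl(9))

Compute the Cartan integers a_ij = 2(alpha_i, alpha_j)/(alpha_j, alpha_j); the resulting 8x8 Cartan matrix is
[[2, 0, 0, -1, 0, 0, 0, -1], [0, 2, 0, 0, 0, -1, 0, -1], [0, 0, 2, 0, -1, 0, 0, 0], [-1, 0, 0, 2, 0, 0, -1, 0], [0, 0, -1, 0, 2, 0, -1, 0], [0, -1, 0, 0, 0, 2, 0, 0], [0, 0, 0, -1, -1, 0, 2, 0], [-1, -1, 0, 0, 0, 0, 0, 2]].
All simple roots have the same length, so the diagram is simply laced. The associated Dynkin diagram is a chain of 8 nodes with single edges (A_8), so the type is A_8 (the algebra sl(9)).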